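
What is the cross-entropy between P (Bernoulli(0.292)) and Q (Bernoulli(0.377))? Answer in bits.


H(P,Q) = -p*log2(q) - (1-p)*log2(1-q). -0.292*log2(0.377) = 0.410950; -0.708*log2(0.623) = 0.483349. H(P,Q) = 0.410950 + 0.483349 = 0.8943

0.8943 bits


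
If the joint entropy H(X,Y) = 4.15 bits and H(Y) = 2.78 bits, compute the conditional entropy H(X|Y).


H(X|Y) = H(X,Y) - H(Y) = 4.15 - 2.78 = 1.37

1.37 bits


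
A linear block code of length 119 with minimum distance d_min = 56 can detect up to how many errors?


Detection capability = d_min - 1 = 56 - 1 = 55

55 errors


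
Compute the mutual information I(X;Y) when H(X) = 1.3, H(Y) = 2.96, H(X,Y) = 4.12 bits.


I(X;Y) = H(X) + H(Y) - H(X,Y) = 1.3 + 2.96 - 4.12 = 0.14

0.14 bits


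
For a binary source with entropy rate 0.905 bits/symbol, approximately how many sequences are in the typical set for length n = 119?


log2|A_typical| = nH = 119 * 0.905 = 107.695, so |A_typical| ~ 2^107.695 = 2.627e+32

2.627e+32


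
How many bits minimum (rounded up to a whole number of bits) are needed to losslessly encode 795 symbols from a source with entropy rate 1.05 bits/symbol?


Minimum bits >= n * H = 795 * 1.05 = 834.75, rounded up to a whole number of bits = 835

835 bits


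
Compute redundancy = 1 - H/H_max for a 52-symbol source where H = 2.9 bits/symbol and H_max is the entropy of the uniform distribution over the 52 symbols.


H_max = log2(K) = log2(52) = 5.7004 bits/symbol. Redundancy = 1 - H/H_max = 1 - 2.9/5.7004 = 1 - 0.5087 = 0.4913

0.4913


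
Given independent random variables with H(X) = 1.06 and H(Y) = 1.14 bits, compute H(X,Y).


For independent variables, H(X,Y) = H(X) + H(Y) = 1.06 + 1.14 = 2.2

2.2 bits


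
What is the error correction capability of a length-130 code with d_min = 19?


Correction capability = floor((d-1)/2) = floor((19-1)/2) = 9

9 errors


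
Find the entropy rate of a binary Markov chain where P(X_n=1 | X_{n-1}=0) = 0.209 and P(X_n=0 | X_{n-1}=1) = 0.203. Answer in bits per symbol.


Stationary distribution: pi_0 = p10/(p01+p10) = 0.4927, pi_1 = 0.5073. Entropy rate H' = pi_0*H(p01) + pi_1*H(p10) = 0.4927*0.7396 + 0.5073*0.7279 = 0.7336

0.7336 bits/symbol


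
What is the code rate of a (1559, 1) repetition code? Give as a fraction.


Rate = k/n = 1/1559

1/1559


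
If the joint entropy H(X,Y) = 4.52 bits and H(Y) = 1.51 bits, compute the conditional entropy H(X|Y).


H(X|Y) = H(X,Y) - H(Y) = 4.52 - 1.51 = 3.01

3.01 bits


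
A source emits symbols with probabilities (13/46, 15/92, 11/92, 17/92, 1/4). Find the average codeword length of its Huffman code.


Huffman construction (repeatedly merge the two least-probable nodes; each merge adds 1 bit to every symbol beneath it): 11/92 + 15/92 = 13/46; 17/92 + 1/4 = 10/23; 13/46 + 13/46 = 13/23; 10/23 + 13/23 = 1. Resulting codeword lengths (in the order the probabilities were given): (2, 3, 3, 2, 2). L_avg = sum(p_i * l_i) = 13/46*2 + 15/92*3 + 11/92*3 + 17/92*2 + 1/4*2 = 105/46 = 2.2826

2.2826 bits


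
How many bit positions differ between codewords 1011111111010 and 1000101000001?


Count differing positions: . . ^ ^ . ^ . ^ ^ ^ . ^ ^ = 8 differences

8


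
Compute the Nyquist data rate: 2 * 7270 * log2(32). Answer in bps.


Rate = 2 * B * log2(M) = 2 * 7270 * 5.0 = 72700.0

72700.0 bps


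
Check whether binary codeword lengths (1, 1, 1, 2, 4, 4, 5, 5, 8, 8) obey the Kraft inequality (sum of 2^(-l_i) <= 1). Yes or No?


Kraft sum = sum(2^(-l_i)) = 1.9453, need <= 1. Result: violated (a binary prefix-free code with these lengths cannot exist)

No


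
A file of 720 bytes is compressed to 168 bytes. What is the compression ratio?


Ratio = original / compressed = 720 / 168 = 4.2857

4.2857


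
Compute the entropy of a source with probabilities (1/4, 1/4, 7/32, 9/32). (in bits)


H = -sum(p_i * log2(p_i)). Terms: -(1/4)*log2(1/4) = 0.500000; -(1/4)*log2(1/4) = 0.500000; -(7/32)*log2(7/32) = 0.479641; -(9/32)*log2(9/32) = 0.514709. H = 0.500000 + 0.500000 + 0.479641 + 0.514709 = 1.9943

1.9943 bits


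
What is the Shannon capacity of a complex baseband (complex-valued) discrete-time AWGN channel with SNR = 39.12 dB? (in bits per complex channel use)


SNR_linear = 10^(39.12/10) = 8165.8237; C = log2(1 + SNR_linear) = log2(1 + 8165.8237) = 12.9956

12.9956 bits/channel use


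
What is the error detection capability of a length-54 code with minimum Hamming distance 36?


Detection capability = d_min - 1 = 36 - 1 = 35

35 errors


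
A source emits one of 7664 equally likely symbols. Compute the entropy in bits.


H = log2(n) = log2(7664) = 12.9039

12.9039 bits


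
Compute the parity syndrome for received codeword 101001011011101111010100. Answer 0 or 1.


Syndrome = XOR of all bits = 1 XOR 0 XOR 1 XOR 0 XOR 0 XOR 1 XOR 0 XOR 1 XOR 1 XOR 0 XOR 1 XOR 1 XOR 1 XOR 0 XOR 1 XOR 1 XOR 1 XOR 1 XOR 0 XOR 1 XOR 0 XOR 1 XOR 0 XOR 0 = 0

0


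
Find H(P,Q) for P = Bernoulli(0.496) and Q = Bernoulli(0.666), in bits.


H(P,Q) = -p*log2(q) - (1-p)*log2(1-q). -0.496*log2(0.666) = 0.290857; -0.504*log2(0.334) = 0.797368. H(P,Q) = 0.290857 + 0.797368 = 1.0882

1.0882 bits


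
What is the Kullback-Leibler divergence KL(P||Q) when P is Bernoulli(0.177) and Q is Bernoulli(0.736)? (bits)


KL = p*log2(p/q) + (1-p)*log2((1-p)/(1-q)) = 0.177*log2(0.177/0.736) + 0.823*log2(0.823/0.264) = 0.9861

0.9861 bits


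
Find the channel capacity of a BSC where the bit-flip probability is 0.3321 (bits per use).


H(p) = -p*log2(p) - (1-p)*log2(1-p) = -0.3321*log2(0.3321) - 0.6679*log2(0.6679) = 0.528142 + 0.388915 = 0.9171. C = 1 - H(p) = 1 - 0.9171 = 0.0829

0.0829 bits


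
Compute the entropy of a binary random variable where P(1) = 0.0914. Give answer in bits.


H = -p*log2(p) - (1-p)*log2(1-p). -0.0914*log2(0.0914) = 0.315482; -0.9086*log2(0.9086) = 0.125644. H = 0.315482 + 0.125644 = 0.4411

0.4411 bits


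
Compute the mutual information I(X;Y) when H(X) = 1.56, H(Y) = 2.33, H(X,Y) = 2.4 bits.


I(X;Y) = H(X) + H(Y) - H(X,Y) = 1.56 + 2.33 - 2.4 = 1.49

1.49 bits


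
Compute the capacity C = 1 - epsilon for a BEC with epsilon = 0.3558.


C = 1 - epsilon = 1 - 0.3558 = 0.6442

0.6442 bits


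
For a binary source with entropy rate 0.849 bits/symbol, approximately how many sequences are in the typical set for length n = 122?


log2|A_typical| = nH = 122 * 0.849 = 103.578, so |A_typical| ~ 2^103.578 = 1.514e+31

1.514e+31


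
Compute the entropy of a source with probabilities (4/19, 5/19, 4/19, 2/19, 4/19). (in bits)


H = -sum(p_i * log2(p_i)). Terms: -(4/19)*log2(4/19) = 0.473248; -(5/19)*log2(5/19) = 0.506842; -(4/19)*log2(4/19) = 0.473248; -(2/19)*log2(2/19) = 0.341887; -(4/19)*log2(4/19) = 0.473248. H = 0.473248 + 0.506842 + 0.473248 + 0.341887 + 0.473248 = 2.2685

2.2685 bits


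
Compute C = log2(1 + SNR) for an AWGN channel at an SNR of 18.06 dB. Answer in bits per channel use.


SNR_linear = 10^(18.06/10) = 63.9735; C = log2(1 + SNR_linear) = log2(1 + 63.9735) = 6.0218

6.0218 bits/channel use


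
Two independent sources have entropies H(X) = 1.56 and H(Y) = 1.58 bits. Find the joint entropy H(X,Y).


For independent variables, H(X,Y) = H(X) + H(Y) = 1.56 + 1.58 = 3.14

3.14 bits


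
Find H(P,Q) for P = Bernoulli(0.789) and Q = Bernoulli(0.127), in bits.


H(P,Q) = -p*log2(q) - (1-p)*log2(1-q). -0.789*log2(0.127) = 2.348932; -0.211*log2(0.873) = 0.041345. H(P,Q) = 2.348932 + 0.041345 = 2.3903

2.3903 bits


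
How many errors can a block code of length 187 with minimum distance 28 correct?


Correction capability = floor((d-1)/2) = floor((28-1)/2) = 13

13 errors


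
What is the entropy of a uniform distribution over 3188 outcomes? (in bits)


H = log2(n) = log2(3188) = 11.6384

11.6384 bits


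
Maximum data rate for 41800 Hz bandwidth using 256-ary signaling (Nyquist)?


Rate = 2 * B * log2(M) = 2 * 41800 * 8.0 = 668800.0

668800.0 bps


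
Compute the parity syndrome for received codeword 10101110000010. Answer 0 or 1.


Syndrome = XOR of all bits = 1 XOR 0 XOR 1 XOR 0 XOR 1 XOR 1 XOR 1 XOR 0 XOR 0 XOR 0 XOR 0 XOR 0 XOR 1 XOR 0 = 0

0


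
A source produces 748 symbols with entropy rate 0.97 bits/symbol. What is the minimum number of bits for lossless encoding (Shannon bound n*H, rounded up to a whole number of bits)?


Minimum bits >= n * H = 748 * 0.97 = 725.56, rounded up to a whole number of bits = 726

726 bits


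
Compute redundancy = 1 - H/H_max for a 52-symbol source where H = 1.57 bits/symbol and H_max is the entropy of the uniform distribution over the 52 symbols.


H_max = log2(K) = log2(52) = 5.7004 bits/symbol. Redundancy = 1 - H/H_max = 1 - 1.57/5.7004 = 1 - 0.2754 = 0.7246

0.7246


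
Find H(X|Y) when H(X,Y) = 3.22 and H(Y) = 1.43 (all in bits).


H(X|Y) = H(X,Y) - H(Y) = 3.22 - 1.43 = 1.79

1.79 bits


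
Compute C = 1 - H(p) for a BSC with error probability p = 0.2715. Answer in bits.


H(p) = -p*log2(p) - (1-p)*log2(1-p) = -0.2715*log2(0.2715) - 0.7285*log2(0.7285) = 0.510685 + 0.332924 = 0.8436. C = 1 - H(p) = 1 - 0.8436 = 0.1564

0.1564 bits


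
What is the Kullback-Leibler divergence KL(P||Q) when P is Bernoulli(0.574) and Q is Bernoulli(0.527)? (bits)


KL = p*log2(p/q) + (1-p)*log2((1-p)/(1-q)) = 0.574*log2(0.574/0.527) + 0.426*log2(0.426/0.473) = 0.0064

0.0064 bits


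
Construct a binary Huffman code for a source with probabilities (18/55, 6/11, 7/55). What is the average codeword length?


Huffman construction (repeatedly merge the two least-probable nodes; each merge adds 1 bit to every symbol beneath it): 7/55 + 18/55 = 5/11; 5/11 + 6/11 = 1. Resulting codeword lengths (in the order the probabilities were given): (2, 1, 2). L_avg = sum(p_i * l_i) = 18/55*2 + 6/11*1 + 7/55*2 = 16/11 = 1.4545

1.4545 bits


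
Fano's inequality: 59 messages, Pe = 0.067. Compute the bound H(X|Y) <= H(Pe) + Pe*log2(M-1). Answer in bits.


H(Pe) = -Pe*log2(Pe) - (1-Pe)*log2(1-Pe) = -0.067*log2(0.067) - 0.933*log2(0.933) = 0.261280 + 0.093348 = 0.3546. Pe*log2(M-1) = 0.067*log2(58) = 0.392485. Bound = H(Pe) + Pe*log2(M-1) = 0.261280 + 0.093348 + 0.392485 = 0.7471

0.7471 bits


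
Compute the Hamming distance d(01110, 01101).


Count differing positions: . . . ^ ^ = 2 differences

2


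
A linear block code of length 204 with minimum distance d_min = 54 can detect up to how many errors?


Detection capability = d_min - 1 = 54 - 1 = 53

53 errors


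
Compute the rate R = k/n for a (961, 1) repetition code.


Rate = k/n = 1/961

1/961


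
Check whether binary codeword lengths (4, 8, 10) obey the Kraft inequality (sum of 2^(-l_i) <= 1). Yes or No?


Kraft sum = sum(2^(-l_i)) = 0.0674, need <= 1. Result: satisfied (a binary prefix-free code with these lengths exists)

Yes


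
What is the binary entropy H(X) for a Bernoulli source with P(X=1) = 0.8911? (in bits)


H = -p*log2(p) - (1-p)*log2(1-p). -0.8911*log2(0.8911) = 0.148226; -0.1089*log2(0.1089) = 0.348363. H = 0.148226 + 0.348363 = 0.4966

0.4966 bits


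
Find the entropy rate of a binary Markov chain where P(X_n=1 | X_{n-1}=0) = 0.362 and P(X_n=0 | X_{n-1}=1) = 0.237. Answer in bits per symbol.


Stationary distribution: pi_0 = p10/(p01+p10) = 0.3957, pi_1 = 0.6043. Entropy rate H' = pi_0*H(p01) + pi_1*H(p10) = 0.3957*0.9443 + 0.6043*0.79 = 0.8511

0.8511 bits/symbol


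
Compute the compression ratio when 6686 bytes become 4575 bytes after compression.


Ratio = original / compressed = 6686 / 4575 = 1.4614

1.4614


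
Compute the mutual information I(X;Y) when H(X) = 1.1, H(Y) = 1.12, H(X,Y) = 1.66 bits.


I(X;Y) = H(X) + H(Y) - H(X,Y) = 1.1 + 1.12 - 1.66 = 0.56

0.56 bits


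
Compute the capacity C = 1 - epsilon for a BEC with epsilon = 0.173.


C = 1 - epsilon = 1 - 0.173 = 0.827

0.827 bits


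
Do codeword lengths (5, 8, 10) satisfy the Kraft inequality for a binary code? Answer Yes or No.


Kraft sum = sum(2^(-l_i)) = 0.0361, need <= 1. Result: satisfied (a binary prefix-free code with these lengths exists)

Yes


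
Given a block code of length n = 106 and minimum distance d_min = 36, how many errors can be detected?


Detection capability = d_min - 1 = 36 - 1 = 35

35 errors


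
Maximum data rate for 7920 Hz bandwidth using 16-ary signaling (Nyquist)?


Rate = 2 * B * log2(M) = 2 * 7920 * 4.0 = 63360.0

63360.0 bps


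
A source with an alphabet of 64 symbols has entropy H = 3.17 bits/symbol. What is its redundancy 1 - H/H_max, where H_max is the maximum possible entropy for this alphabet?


H_max = log2(K) = log2(64) = 6.0 bits/symbol. Redundancy = 1 - H/H_max = 1 - 3.17/6.0 = 1 - 0.5283 = 0.4717

0.4717


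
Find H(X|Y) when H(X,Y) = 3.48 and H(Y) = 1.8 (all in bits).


H(X|Y) = H(X,Y) - H(Y) = 3.48 - 1.8 = 1.68

1.68 bits


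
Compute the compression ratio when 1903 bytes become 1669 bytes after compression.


Ratio = original / compressed = 1903 / 1669 = 1.1402

1.1402


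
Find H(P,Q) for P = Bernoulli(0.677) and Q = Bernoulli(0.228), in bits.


H(P,Q) = -p*log2(q) - (1-p)*log2(1-q). -0.677*log2(0.228) = 1.443969; -0.323*log2(0.772) = 0.120585. H(P,Q) = 1.443969 + 0.120585 = 1.5646

1.5646 bits


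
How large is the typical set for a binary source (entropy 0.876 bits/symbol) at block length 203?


log2|A_typical| = nH = 203 * 0.876 = 177.828, so |A_typical| ~ 2^177.828 = 3.401e+53

3.401e+53


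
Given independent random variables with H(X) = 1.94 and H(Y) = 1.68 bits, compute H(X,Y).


For independent variables, H(X,Y) = H(X) + H(Y) = 1.94 + 1.68 = 3.62

3.62 bits


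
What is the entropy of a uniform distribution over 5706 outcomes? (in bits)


H = log2(n) = log2(5706) = 12.4783

12.4783 bits


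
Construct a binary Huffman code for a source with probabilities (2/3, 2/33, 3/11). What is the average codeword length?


Huffman construction (repeatedly merge the two least-probable nodes; each merge adds 1 bit to every symbol beneath it): 2/33 + 3/11 = 1/3; 1/3 + 2/3 = 1. Resulting codeword lengths (in the order the probabilities were given): (1, 2, 2). L_avg = sum(p_i * l_i) = 2/3*1 + 2/33*2 + 3/11*2 = 4/3 = 1.3333

1.3333 bits


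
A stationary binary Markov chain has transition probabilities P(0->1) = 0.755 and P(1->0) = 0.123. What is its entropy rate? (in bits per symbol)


Stationary distribution: pi_0 = p10/(p01+p10) = 0.1401, pi_1 = 0.8599. Entropy rate H' = pi_0*H(p01) + pi_1*H(p10) = 0.1401*0.8033 + 0.8599*0.5379 = 0.5751

0.5751 bits/symbol


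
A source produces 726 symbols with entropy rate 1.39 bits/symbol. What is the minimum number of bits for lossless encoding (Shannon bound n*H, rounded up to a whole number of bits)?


Minimum bits >= n * H = 726 * 1.39 = 1009.14, rounded up to a whole number of bits = 1010

1010 bits


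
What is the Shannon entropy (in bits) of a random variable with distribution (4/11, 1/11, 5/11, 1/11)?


H = -sum(p_i * log2(p_i)). Terms: -(4/11)*log2(4/11) = 0.530702; -(1/11)*log2(1/11) = 0.314494; -(5/11)*log2(5/11) = 0.517047; -(1/11)*log2(1/11) = 0.314494. H = 0.530702 + 0.314494 + 0.517047 + 0.314494 = 1.6767

1.6767 bits


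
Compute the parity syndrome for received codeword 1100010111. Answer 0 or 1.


Syndrome = XOR of all bits = 1 XOR 1 XOR 0 XOR 0 XOR 0 XOR 1 XOR 0 XOR 1 XOR 1 XOR 1 = 0

0


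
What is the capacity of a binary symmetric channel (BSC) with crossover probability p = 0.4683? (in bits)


H(p) = -p*log2(p) - (1-p)*log2(1-p) = -0.4683*log2(0.4683) - 0.5317*log2(0.5317) = 0.512552 + 0.484547 = 0.9971. C = 1 - H(p) = 1 - 0.9971 = 0.0029

0.0029 bits


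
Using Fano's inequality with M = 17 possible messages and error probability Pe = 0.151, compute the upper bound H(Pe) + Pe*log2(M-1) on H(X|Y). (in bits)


H(Pe) = -Pe*log2(Pe) - (1-Pe)*log2(1-Pe) = -0.151*log2(0.151) - 0.849*log2(0.849) = 0.411834 + 0.200503 = 0.6123. Pe*log2(M-1) = 0.151*log2(16) = 0.604000. Bound = H(Pe) + Pe*log2(M-1) = 0.411834 + 0.200503 + 0.604000 = 1.2163

1.2163 bits


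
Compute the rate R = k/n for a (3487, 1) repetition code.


Rate = k/n = 1/3487

1/3487


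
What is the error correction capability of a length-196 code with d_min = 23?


Correction capability = floor((d-1)/2) = floor((23-1)/2) = 11

11 errors


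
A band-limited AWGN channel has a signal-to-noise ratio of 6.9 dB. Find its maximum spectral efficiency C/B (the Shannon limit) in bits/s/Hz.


SNR_linear = 10^(6.9/10) = 4.8978; C/B = log2(1 + SNR_linear) = log2(1 + 4.8978) = 2.5602

2.5602 bits/s/Hz


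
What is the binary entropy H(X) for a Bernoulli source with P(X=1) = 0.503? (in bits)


H = -p*log2(p) - (1-p)*log2(1-p). -0.503*log2(0.503) = 0.498659; -0.497*log2(0.497) = 0.501315. H = 0.498659 + 0.501315 = 1.0

1.0 bits


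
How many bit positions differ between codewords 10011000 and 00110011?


Count differing positions: ^ . ^ . ^ . ^ ^ = 5 differences

5


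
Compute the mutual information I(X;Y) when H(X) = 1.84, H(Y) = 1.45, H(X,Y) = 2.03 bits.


I(X;Y) = H(X) + H(Y) - H(X,Y) = 1.84 + 1.45 - 2.03 = 1.26

1.26 bits


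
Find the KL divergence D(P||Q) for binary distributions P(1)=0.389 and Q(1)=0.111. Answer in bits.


KL = p*log2(p/q) + (1-p)*log2((1-p)/(1-q)) = 0.389*log2(0.389/0.111) + 0.611*log2(0.611/0.889) = 0.3732

0.3732 bits


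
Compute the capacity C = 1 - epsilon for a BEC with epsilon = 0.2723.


C = 1 - epsilon = 1 - 0.2723 = 0.7277

0.7277 bits


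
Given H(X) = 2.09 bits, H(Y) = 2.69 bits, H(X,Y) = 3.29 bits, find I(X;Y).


I(X;Y) = H(X) + H(Y) - H(X,Y) = 2.09 + 2.69 - 3.29 = 1.49

1.49 bits


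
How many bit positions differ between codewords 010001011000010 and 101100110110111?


Count differing positions: ^ ^ ^ ^ . ^ ^ . ^ ^ ^ . ^ . ^ = 11 differences

11


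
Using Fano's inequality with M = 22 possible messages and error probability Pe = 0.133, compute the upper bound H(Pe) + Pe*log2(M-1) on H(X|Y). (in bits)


H(Pe) = -Pe*log2(Pe) - (1-Pe)*log2(1-Pe) = -0.133*log2(0.133) - 0.867*log2(0.867) = 0.387097 + 0.178512 = 0.5656. Pe*log2(M-1) = 0.133*log2(21) = 0.584178. Bound = H(Pe) + Pe*log2(M-1) = 0.387097 + 0.178512 + 0.584178 = 1.1498

1.1498 bits


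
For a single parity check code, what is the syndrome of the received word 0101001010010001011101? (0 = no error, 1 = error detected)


Syndrome = XOR of all bits = 0 XOR 1 XOR 0 XOR 1 XOR 0 XOR 0 XOR 1 XOR 0 XOR 1 XOR 0 XOR 0 XOR 1 XOR 0 XOR 0 XOR 0 XOR 1 XOR 0 XOR 1 XOR 1 XOR 1 XOR 0 XOR 1 = 0

0


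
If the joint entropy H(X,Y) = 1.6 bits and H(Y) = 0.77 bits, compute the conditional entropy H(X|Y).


H(X|Y) = H(X,Y) - H(Y) = 1.6 - 0.77 = 0.83

0.83 bits


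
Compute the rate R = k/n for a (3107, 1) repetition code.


Rate = k/n = 1/3107

1/3107


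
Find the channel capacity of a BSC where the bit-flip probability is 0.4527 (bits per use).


H(p) = -p*log2(p) - (1-p)*log2(1-p) = -0.4527*log2(0.4527) - 0.5473*log2(0.5473) = 0.517605 + 0.475930 = 0.9935. C = 1 - H(p) = 1 - 0.9935 = 0.0065

0.0065 bits


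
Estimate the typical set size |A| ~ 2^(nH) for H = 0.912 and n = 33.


log2|A_typical| = nH = 33 * 0.912 = 30.096, so |A_typical| ~ 2^30.096 = 1.148e+09

1.148e+09


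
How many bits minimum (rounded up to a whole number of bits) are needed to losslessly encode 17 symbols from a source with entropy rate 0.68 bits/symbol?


Minimum bits >= n * H = 17 * 0.68 = 11.56, rounded up to a whole number of bits = 12

12 bits


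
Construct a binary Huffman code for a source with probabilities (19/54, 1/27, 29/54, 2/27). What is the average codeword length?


Huffman construction (repeatedly merge the two least-probable nodes; each merge adds 1 bit to every symbol beneath it): 1/27 + 2/27 = 1/9; 1/9 + 19/54 = 25/54; 25/54 + 29/54 = 1. Resulting codeword lengths (in the order the probabilities were given): (2, 3, 1, 3). L_avg = sum(p_i * l_i) = 19/54*2 + 1/27*3 + 29/54*1 + 2/27*3 = 85/54 = 1.5741

1.5741 bits


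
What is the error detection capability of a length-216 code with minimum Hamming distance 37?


Detection capability = d_min - 1 = 37 - 1 = 36

36 errors


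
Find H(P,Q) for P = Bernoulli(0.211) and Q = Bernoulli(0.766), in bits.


H(P,Q) = -p*log2(q) - (1-p)*log2(1-q). -0.211*log2(0.766) = 0.081147; -0.789*log2(0.234) = 1.653286. H(P,Q) = 0.081147 + 1.653286 = 1.7344

1.7344 bits


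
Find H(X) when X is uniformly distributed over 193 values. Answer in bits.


H = log2(n) = log2(193) = 7.5925

7.5925 bits


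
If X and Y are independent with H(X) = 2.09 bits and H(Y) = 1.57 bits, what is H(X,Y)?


For independent variables, H(X,Y) = H(X) + H(Y) = 2.09 + 1.57 = 3.66

3.66 bits


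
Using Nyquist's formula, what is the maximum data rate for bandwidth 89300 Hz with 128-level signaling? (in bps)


Rate = 2 * B * log2(M) = 2 * 89300 * 7.0 = 1250200.0

1250200.0 bps


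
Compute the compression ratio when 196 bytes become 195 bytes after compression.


Ratio = original / compressed = 196 / 195 = 1.0051

1.0051


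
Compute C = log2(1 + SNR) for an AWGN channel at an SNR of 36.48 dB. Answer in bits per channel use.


SNR_linear = 10^(36.48/10) = 4446.3127; C = log2(1 + SNR_linear) = log2(1 + 4446.3127) = 12.1187

12.1187 bits/channel use


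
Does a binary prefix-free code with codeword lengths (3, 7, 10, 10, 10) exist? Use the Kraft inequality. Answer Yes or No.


Kraft sum = sum(2^(-l_i)) = 0.1357, need <= 1. Result: satisfied (a binary prefix-free code with these lengths exists)

Yes


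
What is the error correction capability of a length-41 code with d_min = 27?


Correction capability = floor((d-1)/2) = floor((27-1)/2) = 13

13 errors


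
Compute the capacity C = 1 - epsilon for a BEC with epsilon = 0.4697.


C = 1 - epsilon = 1 - 0.4697 = 0.5303

0.5303 bits


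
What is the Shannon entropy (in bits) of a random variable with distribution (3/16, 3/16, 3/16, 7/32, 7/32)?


H = -sum(p_i * log2(p_i)). Terms: -(3/16)*log2(3/16) = 0.452820; -(3/16)*log2(3/16) = 0.452820; -(3/16)*log2(3/16) = 0.452820; -(7/32)*log2(7/32) = 0.479641; -(7/32)*log2(7/32) = 0.479641. H = 0.452820 + 0.452820 + 0.452820 + 0.479641 + 0.479641 = 2.3177

2.3177 bits


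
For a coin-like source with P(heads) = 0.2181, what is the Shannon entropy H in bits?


H = -p*log2(p) - (1-p)*log2(1-p). -0.2181*log2(0.2181) = 0.479152; -0.7819*log2(0.7819) = 0.277531. H = 0.479152 + 0.277531 = 0.7567

0.7567 bits


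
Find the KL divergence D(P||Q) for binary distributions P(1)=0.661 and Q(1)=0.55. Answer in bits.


KL = p*log2(p/q) + (1-p)*log2((1-p)/(1-q)) = 0.661*log2(0.661/0.55) + 0.339*log2(0.339/0.45) = 0.0368

0.0368 bits


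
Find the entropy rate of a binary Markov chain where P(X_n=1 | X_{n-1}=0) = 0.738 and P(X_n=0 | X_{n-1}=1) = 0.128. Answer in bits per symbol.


Stationary distribution: pi_0 = p10/(p01+p10) = 0.1478, pi_1 = 0.8522. Entropy rate H' = pi_0*H(p01) + pi_1*H(p10) = 0.1478*0.8297 + 0.8522*0.5519 = 0.593

0.593 bits/symbol


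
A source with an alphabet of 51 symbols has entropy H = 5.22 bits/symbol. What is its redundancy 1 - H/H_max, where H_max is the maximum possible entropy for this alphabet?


H_max = log2(K) = log2(51) = 5.6724 bits/symbol. Redundancy = 1 - H/H_max = 1 - 5.22/5.6724 = 1 - 0.9202 = 0.0798

0.0798


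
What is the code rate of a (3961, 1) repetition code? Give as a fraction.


Rate = k/n = 1/3961

1/3961


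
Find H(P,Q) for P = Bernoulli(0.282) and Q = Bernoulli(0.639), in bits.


H(P,Q) = -p*log2(q) - (1-p)*log2(1-q). -0.282*log2(0.639) = 0.182204; -0.718*log2(0.361) = 1.055409. H(P,Q) = 0.182204 + 1.055409 = 1.2376

1.2376 bits


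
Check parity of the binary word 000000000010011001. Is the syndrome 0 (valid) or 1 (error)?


Syndrome = XOR of all bits = 0 XOR 0 XOR 0 XOR 0 XOR 0 XOR 0 XOR 0 XOR 0 XOR 0 XOR 0 XOR 1 XOR 0 XOR 0 XOR 1 XOR 1 XOR 0 XOR 0 XOR 1 = 0

0


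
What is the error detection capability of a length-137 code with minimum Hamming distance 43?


Detection capability = d_min - 1 = 43 - 1 = 42

42 errors


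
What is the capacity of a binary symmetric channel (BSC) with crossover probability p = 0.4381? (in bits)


H(p) = -p*log2(p) - (1-p)*log2(1-p) = -0.4381*log2(0.4381) - 0.5619*log2(0.5619) = 0.521632 + 0.467284 = 0.9889. C = 1 - H(p) = 1 - 0.9889 = 0.0111

0.0111 bits


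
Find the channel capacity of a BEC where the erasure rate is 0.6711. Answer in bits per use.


C = 1 - epsilon = 1 - 0.6711 = 0.3289

0.3289 bits


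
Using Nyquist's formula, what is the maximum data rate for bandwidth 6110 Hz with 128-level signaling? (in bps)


Rate = 2 * B * log2(M) = 2 * 6110 * 7.0 = 85540.0

85540.0 bps


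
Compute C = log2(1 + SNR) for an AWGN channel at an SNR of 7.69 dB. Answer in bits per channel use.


SNR_linear = 10^(7.69/10) = 5.8749; C = log2(1 + SNR_linear) = log2(1 + 5.8749) = 2.7813

2.7813 bits/channel use


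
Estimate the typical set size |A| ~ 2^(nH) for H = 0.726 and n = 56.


log2|A_typical| = nH = 56 * 0.726 = 40.656, so |A_typical| ~ 2^40.656 = 1.733e+12

1.733e+12


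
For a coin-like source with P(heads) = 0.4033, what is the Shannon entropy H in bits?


H = -p*log2(p) - (1-p)*log2(1-p). -0.4033*log2(0.4033) = 0.528353; -0.5967*log2(0.5967) = 0.444495. H = 0.528353 + 0.444495 = 0.9728

0.9728 bits


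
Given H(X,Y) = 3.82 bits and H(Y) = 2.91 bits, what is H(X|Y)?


H(X|Y) = H(X,Y) - H(Y) = 3.82 - 2.91 = 0.91

0.91 bits


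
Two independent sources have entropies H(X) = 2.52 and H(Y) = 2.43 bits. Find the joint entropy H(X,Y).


For independent variables, H(X,Y) = H(X) + H(Y) = 2.52 + 2.43 = 4.95

4.95 bits


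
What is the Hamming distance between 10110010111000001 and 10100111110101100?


Count differing positions: . . . ^ . ^ . ^ . . ^ ^ . ^ ^ . ^ = 8 differences

8


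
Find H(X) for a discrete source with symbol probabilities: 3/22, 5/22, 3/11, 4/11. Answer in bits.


H = -sum(p_i * log2(p_i)). Terms: -(3/22)*log2(3/22) = 0.391973; -(5/22)*log2(5/22) = 0.485796; -(3/11)*log2(3/11) = 0.511219; -(4/11)*log2(4/11) = 0.530702. H = 0.391973 + 0.485796 + 0.511219 + 0.530702 = 1.9197

1.9197 bits


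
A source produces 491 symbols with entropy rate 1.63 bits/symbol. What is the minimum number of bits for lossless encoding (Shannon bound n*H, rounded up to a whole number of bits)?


Minimum bits >= n * H = 491 * 1.63 = 800.33, rounded up to a whole number of bits = 801

801 bits


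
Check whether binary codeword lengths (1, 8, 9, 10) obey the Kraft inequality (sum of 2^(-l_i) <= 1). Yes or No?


Kraft sum = sum(2^(-l_i)) = 0.5068, need <= 1. Result: satisfied (a binary prefix-free code with these lengths exists)

Yes


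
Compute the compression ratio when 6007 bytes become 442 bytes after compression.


Ratio = original / compressed = 6007 / 442 = 13.5905

13.5905


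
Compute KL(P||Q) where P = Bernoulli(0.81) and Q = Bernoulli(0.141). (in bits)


KL = p*log2(p/q) + (1-p)*log2((1-p)/(1-q)) = 0.81*log2(0.81/0.141) + 0.19*log2(0.19/0.859) = 1.6294

1.6294 bits


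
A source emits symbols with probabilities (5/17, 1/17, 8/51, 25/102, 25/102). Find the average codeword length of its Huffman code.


Huffman construction (repeatedly merge the two least-probable nodes; each merge adds 1 bit to every symbol beneath it): 1/17 + 8/51 = 11/51; 11/51 + 25/102 = 47/102; 25/102 + 5/17 = 55/102; 47/102 + 55/102 = 1. Resulting codeword lengths (in the order the probabilities were given): (2, 3, 3, 2, 2). L_avg = sum(p_i * l_i) = 5/17*2 + 1/17*3 + 8/51*3 + 25/102*2 + 25/102*2 = 113/51 = 2.2157

2.2157 bits


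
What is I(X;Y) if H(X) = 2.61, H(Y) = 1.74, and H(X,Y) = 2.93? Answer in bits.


I(X;Y) = H(X) + H(Y) - H(X,Y) = 2.61 + 1.74 - 2.93 = 1.42

1.42 bits


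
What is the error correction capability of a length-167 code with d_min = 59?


Correction capability = floor((d-1)/2) = floor((59-1)/2) = 29

29 errors


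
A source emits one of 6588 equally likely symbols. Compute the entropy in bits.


H = log2(n) = log2(6588) = 12.6856

12.6856 bits


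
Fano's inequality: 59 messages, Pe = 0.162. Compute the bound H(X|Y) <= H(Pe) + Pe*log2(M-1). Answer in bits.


H(Pe) = -Pe*log2(Pe) - (1-Pe)*log2(1-Pe) = -0.162*log2(0.162) - 0.838*log2(0.838) = 0.425401 + 0.213671 = 0.6391. Pe*log2(M-1) = 0.162*log2(58) = 0.948993. Bound = H(Pe) + Pe*log2(M-1) = 0.425401 + 0.213671 + 0.948993 = 1.5881

1.5881 bits


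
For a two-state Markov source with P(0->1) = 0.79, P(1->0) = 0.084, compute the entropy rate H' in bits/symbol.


Stationary distribution: pi_0 = p10/(p01+p10) = 0.0961, pi_1 = 0.9039. Entropy rate H' = pi_0*H(p01) + pi_1*H(p10) = 0.0961*0.7415 + 0.9039*0.4161 = 0.4474

0.4474 bits/symbol


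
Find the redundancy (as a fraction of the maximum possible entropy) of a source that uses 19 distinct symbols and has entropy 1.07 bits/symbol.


H_max = log2(K) = log2(19) = 4.2479 bits/symbol. Redundancy = 1 - H/H_max = 1 - 1.07/4.2479 = 1 - 0.2519 = 0.7481

0.7481


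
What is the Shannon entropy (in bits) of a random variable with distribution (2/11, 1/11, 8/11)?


H = -sum(p_i * log2(p_i)). Terms: -(2/11)*log2(2/11) = 0.447169; -(1/11)*log2(1/11) = 0.314494; -(8/11)*log2(8/11) = 0.334132. H = 0.447169 + 0.314494 + 0.334132 = 1.0958

1.0958 bits


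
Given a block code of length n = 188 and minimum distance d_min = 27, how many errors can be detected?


Detection capability = d_min - 1 = 27 - 1 = 26

26 errors


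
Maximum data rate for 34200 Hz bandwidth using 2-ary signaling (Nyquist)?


Rate = 2 * B * log2(M) = 2 * 34200 * 1.0 = 68400.0

68400.0 bps


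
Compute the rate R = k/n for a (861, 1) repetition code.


Rate = k/n = 1/861

1/861


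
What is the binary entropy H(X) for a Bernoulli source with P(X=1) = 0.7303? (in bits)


H = -p*log2(p) - (1-p)*log2(1-p). -0.7303*log2(0.7303) = 0.331146; -0.2697*log2(0.2697) = 0.509887. H = 0.331146 + 0.509887 = 0.841

0.841 bits


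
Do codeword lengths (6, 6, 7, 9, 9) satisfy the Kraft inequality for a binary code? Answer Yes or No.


Kraft sum = sum(2^(-l_i)) = 0.043, need <= 1. Result: satisfied (a binary prefix-free code with these lengths exists)

Yes


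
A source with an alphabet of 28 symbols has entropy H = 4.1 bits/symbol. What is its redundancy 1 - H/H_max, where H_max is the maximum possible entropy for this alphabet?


H_max = log2(K) = log2(28) = 4.8074 bits/symbol. Redundancy = 1 - H/H_max = 1 - 4.1/4.8074 = 1 - 0.8529 = 0.1471

0.1471


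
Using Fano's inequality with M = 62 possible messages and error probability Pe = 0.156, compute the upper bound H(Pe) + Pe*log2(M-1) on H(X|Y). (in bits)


H(Pe) = -Pe*log2(Pe) - (1-Pe)*log2(1-Pe) = -0.156*log2(0.156) - 0.844*log2(0.844) = 0.418140 + 0.206514 = 0.6247. Pe*log2(M-1) = 0.156*log2(61) = 0.925195. Bound = H(Pe) + Pe*log2(M-1) = 0.418140 + 0.206514 + 0.925195 = 1.5498

1.5498 bits


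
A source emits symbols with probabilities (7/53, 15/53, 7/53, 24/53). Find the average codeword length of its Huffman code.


Huffman construction (repeatedly merge the two least-probable nodes; each merge adds 1 bit to every symbol beneath it): 7/53 + 7/53 = 14/53; 14/53 + 15/53 = 29/53; 24/53 + 29/53 = 1. Resulting codeword lengths (in the order the probabilities were given): (3, 2, 3, 1). L_avg = sum(p_i * l_i) = 7/53*3 + 15/53*2 + 7/53*3 + 24/53*1 = 96/53 = 1.8113

1.8113 bits


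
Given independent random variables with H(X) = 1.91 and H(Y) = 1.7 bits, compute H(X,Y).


For independent variables, H(X,Y) = H(X) + H(Y) = 1.91 + 1.7 = 3.61

3.61 bits


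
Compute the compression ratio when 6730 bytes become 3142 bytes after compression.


Ratio = original / compressed = 6730 / 3142 = 2.1419

2.1419


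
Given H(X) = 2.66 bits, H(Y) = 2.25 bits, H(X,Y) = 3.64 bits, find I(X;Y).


I(X;Y) = H(X) + H(Y) - H(X,Y) = 2.66 + 2.25 - 3.64 = 1.27

1.27 bits


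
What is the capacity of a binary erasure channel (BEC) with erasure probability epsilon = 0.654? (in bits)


C = 1 - epsilon = 1 - 0.654 = 0.346

0.346 bits


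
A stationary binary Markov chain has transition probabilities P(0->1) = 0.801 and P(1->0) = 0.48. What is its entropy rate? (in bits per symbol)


Stationary distribution: pi_0 = p10/(p01+p10) = 0.3747, pi_1 = 0.6253. Entropy rate H' = pi_0*H(p01) + pi_1*H(p10) = 0.3747*0.7199 + 0.6253*0.9988 = 0.8943

0.8943 bits/symbol


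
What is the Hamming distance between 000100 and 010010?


Count differing positions: . ^ . ^ ^ . = 3 differences

3


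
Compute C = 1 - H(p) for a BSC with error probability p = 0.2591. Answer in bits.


H(p) = -p*log2(p) - (1-p)*log2(1-p) = -0.2591*log2(0.2591) - 0.7409*log2(0.7409) = 0.504835 + 0.320550 = 0.8254. C = 1 - H(p) = 1 - 0.8254 = 0.1746

0.1746 bits


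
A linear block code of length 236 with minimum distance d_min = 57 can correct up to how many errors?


Correction capability = floor((d-1)/2) = floor((57-1)/2) = 28

28 errors


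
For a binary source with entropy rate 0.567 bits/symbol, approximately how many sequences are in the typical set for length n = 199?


log2|A_typical| = nH = 199 * 0.567 = 112.833, so |A_typical| ~ 2^112.833 = 9.249e+33

9.249e+33


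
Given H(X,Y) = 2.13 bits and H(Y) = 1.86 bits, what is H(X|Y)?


H(X|Y) = H(X,Y) - H(Y) = 2.13 - 1.86 = 0.27

0.27 bits


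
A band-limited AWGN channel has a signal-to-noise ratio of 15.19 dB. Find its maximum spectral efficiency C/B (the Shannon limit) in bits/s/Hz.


SNR_linear = 10^(15.19/10) = 33.037; C/B = log2(1 + SNR_linear) = log2(1 + 33.037) = 5.089

5.089 bits/s/Hz


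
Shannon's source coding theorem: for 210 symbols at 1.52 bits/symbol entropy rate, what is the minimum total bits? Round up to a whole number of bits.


Minimum bits >= n * H = 210 * 1.52 = 319.2, rounded up to a whole number of bits = 320

320 bits


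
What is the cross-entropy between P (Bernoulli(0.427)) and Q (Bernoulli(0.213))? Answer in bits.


H(P,Q) = -p*log2(q) - (1-p)*log2(1-q). -0.427*log2(0.213) = 0.952669; -0.573*log2(0.787) = 0.198008. H(P,Q) = 0.952669 + 0.198008 = 1.1507

1.1507 bits


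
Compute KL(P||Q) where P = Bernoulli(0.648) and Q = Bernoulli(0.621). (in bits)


KL = p*log2(p/q) + (1-p)*log2((1-p)/(1-q)) = 0.648*log2(0.648/0.621) + 0.352*log2(0.352/0.379) = 0.0023

0.0023 bits


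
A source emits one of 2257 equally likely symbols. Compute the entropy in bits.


H = log2(n) = log2(2257) = 11.1402

11.1402 bits


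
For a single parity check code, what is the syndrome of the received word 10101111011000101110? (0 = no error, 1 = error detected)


Syndrome = XOR of all bits = 1 XOR 0 XOR 1 XOR 0 XOR 1 XOR 1 XOR 1 XOR 1 XOR 0 XOR 1 XOR 1 XOR 0 XOR 0 XOR 0 XOR 1 XOR 0 XOR 1 XOR 1 XOR 1 XOR 0 = 0

0


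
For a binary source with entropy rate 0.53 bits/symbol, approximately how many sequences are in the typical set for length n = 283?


log2|A_typical| = nH = 283 * 0.53 = 149.99, so |A_typical| ~ 2^149.99 = 1.417e+45

1.417e+45


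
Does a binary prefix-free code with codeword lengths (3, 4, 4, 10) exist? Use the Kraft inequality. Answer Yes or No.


Kraft sum = sum(2^(-l_i)) = 0.251, need <= 1. Result: satisfied (a binary prefix-free code with these lengths exists)

Yes


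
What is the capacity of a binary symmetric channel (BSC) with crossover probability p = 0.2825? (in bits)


H(p) = -p*log2(p) - (1-p)*log2(1-p) = -0.2825*log2(0.2825) - 0.7175*log2(0.7175) = 0.515189 + 0.343646 = 0.8588. C = 1 - H(p) = 1 - 0.8588 = 0.1412

0.1412 bits


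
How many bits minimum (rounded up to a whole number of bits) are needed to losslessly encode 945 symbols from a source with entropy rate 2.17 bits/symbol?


Minimum bits >= n * H = 945 * 2.17 = 2050.65, rounded up to a whole number of bits = 2051

2051 bits


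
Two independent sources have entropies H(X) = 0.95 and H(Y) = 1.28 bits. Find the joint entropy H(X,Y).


For independent variables, H(X,Y) = H(X) + H(Y) = 0.95 + 1.28 = 2.23

2.23 bits


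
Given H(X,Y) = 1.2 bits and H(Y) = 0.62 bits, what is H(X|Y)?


H(X|Y) = H(X,Y) - H(Y) = 1.2 - 0.62 = 0.58

0.58 bits


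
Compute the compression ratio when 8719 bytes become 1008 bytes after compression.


Ratio = original / compressed = 8719 / 1008 = 8.6498

8.6498


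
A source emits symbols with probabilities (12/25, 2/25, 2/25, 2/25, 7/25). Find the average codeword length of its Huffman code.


Huffman construction (repeatedly merge the two least-probable nodes; each merge adds 1 bit to every symbol beneath it): 2/25 + 2/25 = 4/25; 2/25 + 4/25 = 6/25; 6/25 + 7/25 = 13/25; 12/25 + 13/25 = 1. Resulting codeword lengths (in the order the probabilities were given): (1, 4, 4, 3, 2). L_avg = sum(p_i * l_i) = 12/25*1 + 2/25*4 + 2/25*4 + 2/25*3 + 7/25*2 = 48/25 = 1.92

1.92 bits


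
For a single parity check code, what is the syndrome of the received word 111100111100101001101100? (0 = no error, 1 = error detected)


Syndrome = XOR of all bits = 1 XOR 1 XOR 1 XOR 1 XOR 0 XOR 0 XOR 1 XOR 1 XOR 1 XOR 1 XOR 0 XOR 0 XOR 1 XOR 0 XOR 1 XOR 0 XOR 0 XOR 1 XOR 1 XOR 0 XOR 1 XOR 1 XOR 0 XOR 0 = 0

0


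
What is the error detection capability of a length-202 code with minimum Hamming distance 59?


Detection capability = d_min - 1 = 59 - 1 = 58

58 errors


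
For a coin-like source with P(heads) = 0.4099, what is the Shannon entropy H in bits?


H = -p*log2(p) - (1-p)*log2(1-p). -0.4099*log2(0.4099) = 0.527400; -0.5901*log2(0.5901) = 0.449048. H = 0.527400 + 0.449048 = 0.9764

0.9764 bits


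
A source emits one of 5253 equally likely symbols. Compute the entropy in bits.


H = log2(n) = log2(5253) = 12.3589

12.3589 bits


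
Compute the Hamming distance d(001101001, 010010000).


Count differing positions: . ^ ^ ^ ^ ^ . . ^ = 6 differences

6


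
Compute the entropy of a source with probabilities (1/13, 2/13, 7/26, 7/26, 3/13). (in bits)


H = -sum(p_i * log2(p_i)). Terms: -(1/13)*log2(1/13) = 0.284649; -(2/13)*log2(2/13) = 0.415452; -(7/26)*log2(7/26) = 0.509677; -(7/26)*log2(7/26) = 0.509677; -(3/13)*log2(3/13) = 0.488187. H = 0.284649 + 0.415452 + 0.509677 + 0.509677 + 0.488187 = 2.2076

2.2076 bits


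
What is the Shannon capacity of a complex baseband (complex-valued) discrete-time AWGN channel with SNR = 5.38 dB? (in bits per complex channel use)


SNR_linear = 10^(5.38/10) = 3.4514; C = log2(1 + SNR_linear) = log2(1 + 3.4514) = 2.1543

2.1543 bits/channel use


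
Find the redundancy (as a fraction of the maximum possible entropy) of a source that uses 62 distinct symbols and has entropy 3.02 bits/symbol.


H_max = log2(K) = log2(62) = 5.9542 bits/symbol. Redundancy = 1 - H/H_max = 1 - 3.02/5.9542 = 1 - 0.5072 = 0.4928

0.4928


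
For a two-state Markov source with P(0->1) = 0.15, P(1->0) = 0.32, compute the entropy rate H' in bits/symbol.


Stationary distribution: pi_0 = p10/(p01+p10) = 0.6809, pi_1 = 0.3191. Entropy rate H' = pi_0*H(p01) + pi_1*H(p10) = 0.6809*0.6098 + 0.3191*0.9044 = 0.7038

0.7038 bits/symbol


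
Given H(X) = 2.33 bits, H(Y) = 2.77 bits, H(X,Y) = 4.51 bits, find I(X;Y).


I(X;Y) = H(X) + H(Y) - H(X,Y) = 2.33 + 2.77 - 4.51 = 0.59

0.59 bits


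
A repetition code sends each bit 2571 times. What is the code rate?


Rate = k/n = 1/2571

1/2571


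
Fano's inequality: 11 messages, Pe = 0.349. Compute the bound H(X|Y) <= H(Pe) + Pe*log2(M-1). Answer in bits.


H(Pe) = -Pe*log2(Pe) - (1-Pe)*log2(1-Pe) = -0.349*log2(0.349) - 0.651*log2(0.651) = 0.530027 + 0.403145 = 0.9332. Pe*log2(M-1) = 0.349*log2(10) = 1.159353. Bound = H(Pe) + Pe*log2(M-1) = 0.530027 + 0.403145 + 1.159353 = 2.0925

2.0925 bits
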